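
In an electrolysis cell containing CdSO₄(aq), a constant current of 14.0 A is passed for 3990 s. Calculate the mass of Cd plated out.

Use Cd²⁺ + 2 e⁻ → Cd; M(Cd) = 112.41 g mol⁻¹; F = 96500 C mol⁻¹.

32.5 g

Q = I·t = 14.00 A × 3990.0 s = 55860 C.
n(e⁻) = Q/F = 55860 / 96500 = 0.5789 mol.
Cd²⁺ + 2 e⁻ → Cd, so n(Cd) = n(e⁻)/2 = 0.2894 mol.
m = n·M = 0.2894 × 112.41 = 32.5 g.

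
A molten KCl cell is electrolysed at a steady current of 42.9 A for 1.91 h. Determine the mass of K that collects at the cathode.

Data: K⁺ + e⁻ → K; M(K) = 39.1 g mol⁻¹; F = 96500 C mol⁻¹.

Q = I·t = 42.90 A × 6876.0 s = 295000 C.
n(e⁻) = Q/F = 295000 / 96500 = 3.057 mol.
K⁺ + e⁻ → K, so n(K) = n(e⁻)/1 = 3.057 mol.
m = n·M = 3.057 × 39.1 = 120 g.

120 g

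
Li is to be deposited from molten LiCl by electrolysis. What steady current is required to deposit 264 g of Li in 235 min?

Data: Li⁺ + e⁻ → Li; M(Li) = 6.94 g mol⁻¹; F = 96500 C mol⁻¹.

n(Li) = 264 / 6.94 = 38.04 mol.
n(e⁻) = 1 × 38.04 = 38.04 mol.
Q = n(e⁻)·F = 38.04 × 96500 = 3671000 C.
I = Q/t = 3671000 / 14100 s = 260 A.

260 A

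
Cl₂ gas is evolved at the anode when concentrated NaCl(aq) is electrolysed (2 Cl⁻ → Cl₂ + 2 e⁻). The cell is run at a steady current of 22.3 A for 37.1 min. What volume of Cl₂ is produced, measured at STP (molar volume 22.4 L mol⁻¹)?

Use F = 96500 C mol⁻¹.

5.76 L

Q = I·t = 22.30 A × 2226.0 s = 49640 C.
n(e⁻) = Q/F = 49640 / 96500 = 0.5144 mol.
2 electrons are transferred per Cl₂ molecule, so n(Cl₂) = 0.5144 / 2 = 0.2572 mol.
V = n × V_m = 0.2572 × 22.4 = 5.76 L.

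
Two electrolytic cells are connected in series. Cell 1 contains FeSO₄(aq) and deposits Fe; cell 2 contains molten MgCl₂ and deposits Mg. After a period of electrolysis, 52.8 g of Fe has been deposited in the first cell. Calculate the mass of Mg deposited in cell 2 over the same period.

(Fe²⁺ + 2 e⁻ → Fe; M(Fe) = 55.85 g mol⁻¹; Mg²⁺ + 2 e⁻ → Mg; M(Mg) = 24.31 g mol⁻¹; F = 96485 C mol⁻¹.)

n(Fe) = 52.8 / 55.85 = 0.9454 mol.
Since Fe²⁺ + 2 e⁻ → Fe, n(e⁻) passed = 2 × 0.9454 = 1.891 mol.
Cells in series carry the same charge, so the same 1.891 mol of electrons passes through cell 2.
Mg²⁺ + 2 e⁻ → Mg, so n(Mg) = 1.891 / 2 = 0.9454 mol.
m(Mg) = 0.9454 × 24.31 = 23.0 g.

23.0 g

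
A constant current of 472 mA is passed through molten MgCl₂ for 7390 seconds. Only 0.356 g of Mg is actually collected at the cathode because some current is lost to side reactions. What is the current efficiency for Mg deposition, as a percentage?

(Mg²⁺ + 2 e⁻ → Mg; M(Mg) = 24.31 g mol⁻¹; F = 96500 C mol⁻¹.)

81.0 %

Q = I·t = 0.4720 × 7390.0 = 3488 C; n(e⁻) = 3488/96500 = 0.03615 mol.
Theoretical n(Mg) = n(e⁻)/2 = 0.01807 mol, i.e. m_theo = 0.01807 × 24.31 = 0.4394 g.
Efficiency = m_actual / m_theo = 0.356 / 0.4394 = 81.0 %.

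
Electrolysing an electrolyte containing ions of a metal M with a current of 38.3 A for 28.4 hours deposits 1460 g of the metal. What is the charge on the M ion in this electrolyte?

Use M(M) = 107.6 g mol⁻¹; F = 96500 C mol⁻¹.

Q = I·t = 38.30 A × 102240 s = 3916000 C, so n(e⁻) = 3916000/96500 = 40.58 mol.
n(M) deposited = 1460 / 107.6 = 13.57 mol.
Electrons per atom = n(e⁻)/n(M) = 40.58 / 13.57 = 2.99 ≈ 3, so the ion is M³⁺.

+3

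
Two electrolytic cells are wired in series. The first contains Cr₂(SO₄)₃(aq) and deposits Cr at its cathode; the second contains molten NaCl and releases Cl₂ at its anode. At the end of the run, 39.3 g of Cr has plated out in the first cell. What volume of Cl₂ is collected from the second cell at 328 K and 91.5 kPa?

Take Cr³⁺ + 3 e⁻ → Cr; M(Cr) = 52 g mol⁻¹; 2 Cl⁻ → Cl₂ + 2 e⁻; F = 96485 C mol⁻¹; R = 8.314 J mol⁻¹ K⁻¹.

33.8 L

n(Cr) = 39.3 / 52 = 0.7558 mol, so n(e⁻) = 3 × 0.7558 = 2.267 mol.
The cells are in series, so the same 2.267 mol of electrons passes through the second cell.
2 Cl⁻ → Cl₂ + 2 e⁻ — 2 mol e⁻ per mol Cl₂, so n(Cl₂) = 2.267/2 = 1.134 mol.
V = nRT/P = (1.134 × 8.314 × 328) / (91.5 × 10³) = 0.0338 m³ = 33.8 L.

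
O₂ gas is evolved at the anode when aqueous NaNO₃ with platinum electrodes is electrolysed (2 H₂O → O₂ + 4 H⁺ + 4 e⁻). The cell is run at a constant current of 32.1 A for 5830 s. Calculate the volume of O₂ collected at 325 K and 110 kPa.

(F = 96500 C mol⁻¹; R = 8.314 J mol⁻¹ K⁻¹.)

Q = I·t = 32.10 A × 5830.0 s = 187100 C.
n(e⁻) = Q/F = 187100 / 96500 = 1.939 mol.
4 electrons are transferred per O₂ molecule, so n(O₂) = 1.939 / 4 = 0.4848 mol.
V = nRT/P = (0.4848 × 8.314 × 325) / (110 × 10³ Pa) = 0.0119 m³ = 11.9 L.

11.9 L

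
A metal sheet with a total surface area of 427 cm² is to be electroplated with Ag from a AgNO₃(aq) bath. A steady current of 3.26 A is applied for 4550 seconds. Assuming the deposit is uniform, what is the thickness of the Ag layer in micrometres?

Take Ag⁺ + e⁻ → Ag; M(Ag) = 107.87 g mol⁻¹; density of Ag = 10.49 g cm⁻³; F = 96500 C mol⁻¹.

37.0 μm

Q = I·t = 3.260 × 4550.0 = 14830 C; n(e⁻) = 0.1537 mol.
n(Ag) = n(e⁻)/1 = 0.1537 mol, so m = 0.1537 × 107.87 = 16.58 g.
Volume = m/ρ = 16.58 / 10.49 = 1.581 cm³.
Thickness = V/A = 1.581 / 427 = 0.00370 cm = 37.0 μm.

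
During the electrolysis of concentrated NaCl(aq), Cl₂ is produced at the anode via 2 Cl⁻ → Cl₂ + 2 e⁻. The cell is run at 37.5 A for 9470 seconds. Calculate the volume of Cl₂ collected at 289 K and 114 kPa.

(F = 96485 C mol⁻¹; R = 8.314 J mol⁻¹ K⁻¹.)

Q = I·t = 37.50 A × 9470.0 s = 355100 C.
n(e⁻) = Q/F = 355100 / 96485 = 3.681 mol.
2 electrons are transferred per Cl₂ molecule, so n(Cl₂) = 3.681 / 2 = 1.840 mol.
V = nRT/P = (1.840 × 8.314 × 289) / (114 × 10³ Pa) = 0.0388 m³ = 38.8 L.

38.8 L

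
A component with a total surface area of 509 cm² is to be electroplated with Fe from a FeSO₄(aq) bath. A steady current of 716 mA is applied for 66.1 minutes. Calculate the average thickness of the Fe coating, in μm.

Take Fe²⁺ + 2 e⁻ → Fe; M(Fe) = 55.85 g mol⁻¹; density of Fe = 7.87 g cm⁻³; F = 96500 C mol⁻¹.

2.05 μm

Q = I·t = 0.7160 × 3966.0 = 2840 C; n(e⁻) = 0.02943 mol.
n(Fe) = n(e⁻)/2 = 0.01471 mol, so m = 0.01471 × 55.85 = 0.8217 g.
Volume = m/ρ = 0.8217 / 7.87 = 0.1044 cm³.
Thickness = V/A = 0.1044 / 509 = 2.05 × 10⁻⁴ cm = 2.05 μm.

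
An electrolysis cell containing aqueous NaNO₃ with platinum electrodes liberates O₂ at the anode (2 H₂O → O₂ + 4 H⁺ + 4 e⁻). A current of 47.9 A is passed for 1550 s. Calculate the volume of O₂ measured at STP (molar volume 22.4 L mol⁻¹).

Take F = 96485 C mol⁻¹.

Q = I·t = 47.90 A × 1550.0 s = 74240 C.
n(e⁻) = Q/F = 74240 / 96485 = 0.7695 mol.
4 electrons are transferred per O₂ molecule, so n(O₂) = 0.7695 / 4 = 0.1924 mol.
V = n × V_m = 0.1924 × 22.4 = 4.31 L.

4.31 L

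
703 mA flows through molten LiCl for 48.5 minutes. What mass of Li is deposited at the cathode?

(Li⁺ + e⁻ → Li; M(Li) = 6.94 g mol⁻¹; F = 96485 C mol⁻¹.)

Q = I·t = 0.7030 A × 2910.0 s = 2046 C.
n(e⁻) = Q/F = 2046 / 96485 = 0.02120 mol.
Li⁺ + e⁻ → Li, so n(Li) = n(e⁻)/1 = 0.02120 mol.
m = n·M = 0.02120 × 6.94 = 0.147 g.

0.147 g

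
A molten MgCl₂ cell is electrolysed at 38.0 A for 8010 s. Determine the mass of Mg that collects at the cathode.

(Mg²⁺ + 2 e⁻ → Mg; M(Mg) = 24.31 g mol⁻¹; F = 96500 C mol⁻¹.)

38.3 g

Q = I·t = 38.00 A × 8010.0 s = 304400 C.
n(e⁻) = Q/F = 304400 / 96500 = 3.154 mol.
Mg²⁺ + 2 e⁻ → Mg, so n(Mg) = n(e⁻)/2 = 1.577 mol.
m = n·M = 1.577 × 24.31 = 38.3 g.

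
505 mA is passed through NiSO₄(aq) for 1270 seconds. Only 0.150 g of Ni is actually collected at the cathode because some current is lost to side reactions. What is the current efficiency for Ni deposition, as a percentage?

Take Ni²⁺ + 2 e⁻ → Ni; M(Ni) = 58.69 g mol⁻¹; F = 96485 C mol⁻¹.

Q = I·t = 0.5050 × 1270.0 = 641.4 C; n(e⁻) = 641.4/96485 = 0.006647 mol.
Theoretical n(Ni) = n(e⁻)/2 = 0.003324 mol, i.e. m_theo = 0.003324 × 58.69 = 0.1951 g.
Efficiency = m_actual / m_theo = 0.150 / 0.1951 = 76.9 %.

76.9 %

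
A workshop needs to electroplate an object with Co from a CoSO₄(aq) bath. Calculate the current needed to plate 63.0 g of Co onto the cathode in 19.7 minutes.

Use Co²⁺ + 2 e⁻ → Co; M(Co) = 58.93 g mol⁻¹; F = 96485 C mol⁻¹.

n(Co) = 63.0 / 58.93 = 1.069 mol.
n(e⁻) = 2 × 1.069 = 2.138 mol.
Q = n(e⁻)·F = 2.138 × 96485 = 206300 C.
I = Q/t = 206300 / 1182.0 s = 175 A.

175 A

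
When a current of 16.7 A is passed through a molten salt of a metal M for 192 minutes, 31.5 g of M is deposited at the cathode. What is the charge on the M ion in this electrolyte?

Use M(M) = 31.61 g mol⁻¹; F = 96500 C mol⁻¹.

+2

Q = I·t = 16.70 A × 11520 s = 192400 C, so n(e⁻) = 192400/96500 = 1.994 mol.
n(M) deposited = 31.5 / 31.61 = 0.9965 mol.
Electrons per atom = n(e⁻)/n(M) = 1.994 / 0.9965 = 2.00 ≈ 2, so the ion is M²⁺.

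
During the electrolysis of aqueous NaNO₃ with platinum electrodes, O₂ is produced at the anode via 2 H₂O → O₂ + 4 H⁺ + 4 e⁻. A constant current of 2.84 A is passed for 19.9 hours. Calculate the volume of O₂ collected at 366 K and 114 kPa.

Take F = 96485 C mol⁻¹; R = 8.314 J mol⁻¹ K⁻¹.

Q = I·t = 2.840 A × 71640 s = 203500 C.
n(e⁻) = Q/F = 203500 / 96485 = 2.109 mol.
4 electrons are transferred per O₂ molecule, so n(O₂) = 2.109 / 4 = 0.5272 mol.
V = nRT/P = (0.5272 × 8.314 × 366) / (114 × 10³ Pa) = 0.0141 m³ = 14.1 L.

14.1 L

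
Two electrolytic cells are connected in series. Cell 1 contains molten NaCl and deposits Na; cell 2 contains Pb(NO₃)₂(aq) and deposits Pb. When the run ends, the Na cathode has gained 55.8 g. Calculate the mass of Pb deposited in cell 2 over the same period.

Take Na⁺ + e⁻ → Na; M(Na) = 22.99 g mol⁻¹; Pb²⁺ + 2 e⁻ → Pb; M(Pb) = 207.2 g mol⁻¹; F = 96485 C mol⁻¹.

251 g

n(Na) = 55.8 / 22.99 = 2.427 mol.
Since Na⁺ + e⁻ → Na, n(e⁻) passed = 1 × 2.427 = 2.427 mol.
Cells in series carry the same charge, so the same 2.427 mol of electrons passes through cell 2.
Pb²⁺ + 2 e⁻ → Pb, so n(Pb) = 2.427 / 2 = 1.214 mol.
m(Pb) = 1.214 × 207.2 = 251 g.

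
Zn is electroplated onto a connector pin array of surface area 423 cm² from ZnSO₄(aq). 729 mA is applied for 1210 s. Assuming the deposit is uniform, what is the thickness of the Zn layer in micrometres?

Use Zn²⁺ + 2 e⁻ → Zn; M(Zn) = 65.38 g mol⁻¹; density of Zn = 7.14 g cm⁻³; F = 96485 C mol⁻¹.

Q = I·t = 0.7290 × 1210.0 = 882.1 C; n(e⁻) = 0.009142 mol.
n(Zn) = n(e⁻)/2 = 0.004571 mol, so m = 0.004571 × 65.38 = 0.2989 g.
Volume = m/ρ = 0.2989 / 7.14 = 0.04186 cm³.
Thickness = V/A = 0.04186 / 423 = 9.90 × 10⁻⁵ cm = 0.990 μm.

0.990 μm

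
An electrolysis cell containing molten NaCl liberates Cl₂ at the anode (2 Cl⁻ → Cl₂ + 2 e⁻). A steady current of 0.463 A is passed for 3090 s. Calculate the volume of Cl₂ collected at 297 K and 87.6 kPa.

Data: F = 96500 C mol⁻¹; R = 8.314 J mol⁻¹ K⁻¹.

Q = I·t = 0.4630 A × 3090.0 s = 1431 C.
n(e⁻) = Q/F = 1431 / 96500 = 0.01483 mol.
2 electrons are transferred per Cl₂ molecule, so n(Cl₂) = 0.01483 / 2 = 0.007413 mol.
V = nRT/P = (0.007413 × 8.314 × 297) / (87.6 × 10³ Pa) = 2.09 × 10⁻⁴ m³ = 0.209 L.

0.209 L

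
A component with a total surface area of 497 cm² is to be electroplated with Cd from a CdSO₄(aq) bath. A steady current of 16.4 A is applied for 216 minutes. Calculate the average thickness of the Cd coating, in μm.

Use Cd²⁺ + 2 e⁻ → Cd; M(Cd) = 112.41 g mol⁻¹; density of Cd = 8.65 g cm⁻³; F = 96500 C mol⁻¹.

288 μm

Q = I·t = 16.40 × 12960 = 212500 C; n(e⁻) = 2.203 mol.
n(Cd) = n(e⁻)/2 = 1.101 mol, so m = 1.101 × 112.41 = 123.8 g.
Volume = m/ρ = 123.8 / 8.65 = 14.31 cm³.
Thickness = V/A = 14.31 / 497 = 0.0288 cm = 288 μm.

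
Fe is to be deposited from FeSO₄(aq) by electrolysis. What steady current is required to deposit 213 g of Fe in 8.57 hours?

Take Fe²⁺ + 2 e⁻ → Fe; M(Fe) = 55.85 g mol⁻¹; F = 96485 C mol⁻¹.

23.9 A

n(Fe) = 213 / 55.85 = 3.814 mol.
n(e⁻) = 2 × 3.814 = 7.628 mol.
Q = n(e⁻)·F = 7.628 × 96485 = 735900 C.
I = Q/t = 735900 / 30852 s = 23.9 A.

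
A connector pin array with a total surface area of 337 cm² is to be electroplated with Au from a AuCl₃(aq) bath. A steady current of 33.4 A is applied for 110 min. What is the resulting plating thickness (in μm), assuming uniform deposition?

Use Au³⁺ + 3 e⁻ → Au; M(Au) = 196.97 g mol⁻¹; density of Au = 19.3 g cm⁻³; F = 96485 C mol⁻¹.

Q = I·t = 33.40 × 6600.0 = 220400 C; n(e⁻) = 2.285 mol.
n(Au) = n(e⁻)/3 = 0.7616 mol, so m = 0.7616 × 196.97 = 150.0 g.
Volume = m/ρ = 150.0 / 19.3 = 7.772 cm³.
Thickness = V/A = 7.772 / 337 = 0.0231 cm = 231 μm.

231 μm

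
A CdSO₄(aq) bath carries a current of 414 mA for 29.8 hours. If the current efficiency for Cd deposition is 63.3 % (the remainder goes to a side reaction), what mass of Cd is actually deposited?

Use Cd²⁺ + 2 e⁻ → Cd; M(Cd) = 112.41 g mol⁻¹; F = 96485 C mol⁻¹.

16.4 g

Q = I·t = 0.4140 × 107280 = 44410 C.
n(e⁻) = 44410/96485 = 0.4603 mol; theoretically n(Cd) = 0.4603/2 = 0.2302 mol, m_theo = 25.87 g.
At 63.3 % efficiency, m_actual = 0.633 × 25.87 = 16.4 g.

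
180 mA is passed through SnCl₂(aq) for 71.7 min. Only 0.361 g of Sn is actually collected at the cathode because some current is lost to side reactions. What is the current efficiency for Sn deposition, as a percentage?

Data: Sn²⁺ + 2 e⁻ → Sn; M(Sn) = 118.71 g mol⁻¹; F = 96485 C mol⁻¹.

Q = I·t = 0.1800 × 4302.0 = 774.4 C; n(e⁻) = 774.4/96485 = 0.008026 mol.
Theoretical n(Sn) = n(e⁻)/2 = 0.004013 mol, i.e. m_theo = 0.004013 × 118.71 = 0.4764 g.
Efficiency = m_actual / m_theo = 0.361 / 0.4764 = 75.8 %.

75.8 %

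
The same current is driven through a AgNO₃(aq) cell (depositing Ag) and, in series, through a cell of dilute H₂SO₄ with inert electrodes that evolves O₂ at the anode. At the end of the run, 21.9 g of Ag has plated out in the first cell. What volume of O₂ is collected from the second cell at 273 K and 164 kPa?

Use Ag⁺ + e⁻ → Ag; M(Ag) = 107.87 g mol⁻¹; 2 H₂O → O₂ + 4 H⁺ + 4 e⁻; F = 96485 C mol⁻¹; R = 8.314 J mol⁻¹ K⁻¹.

n(Ag) = 21.9 / 107.87 = 0.2030 mol, so n(e⁻) = 1 × 0.2030 = 0.2030 mol.
The cells are in series, so the same 0.2030 mol of electrons passes through the second cell.
2 H₂O → O₂ + 4 H⁺ + 4 e⁻ — 4 mol e⁻ per mol O₂, so n(O₂) = 0.2030/4 = 0.05076 mol.
V = nRT/P = (0.05076 × 8.314 × 273) / (164 × 10³) = 7.02 × 10⁻⁴ m³ = 0.702 L.

0.702 L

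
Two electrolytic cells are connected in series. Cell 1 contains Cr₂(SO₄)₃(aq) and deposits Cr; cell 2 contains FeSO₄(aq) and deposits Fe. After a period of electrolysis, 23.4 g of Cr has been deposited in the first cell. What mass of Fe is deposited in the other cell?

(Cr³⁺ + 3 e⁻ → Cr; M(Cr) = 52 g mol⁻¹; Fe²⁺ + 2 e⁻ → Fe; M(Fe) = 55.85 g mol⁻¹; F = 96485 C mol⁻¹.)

37.7 g

n(Cr) = 23.4 / 52 = 0.4500 mol.
Since Cr³⁺ + 3 e⁻ → Cr, n(e⁻) passed = 3 × 0.4500 = 1.350 mol.
Cells in series carry the same charge, so the same 1.350 mol of electrons passes through cell 2.
Fe²⁺ + 2 e⁻ → Fe, so n(Fe) = 1.350 / 2 = 0.6750 mol.
m(Fe) = 0.6750 × 55.85 = 37.7 g.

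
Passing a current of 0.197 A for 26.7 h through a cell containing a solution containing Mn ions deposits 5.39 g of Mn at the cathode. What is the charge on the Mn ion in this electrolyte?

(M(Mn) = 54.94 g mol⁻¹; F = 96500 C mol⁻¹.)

+2

Q = I·t = 0.1970 A × 96120 s = 18940 C, so n(e⁻) = 18940/96500 = 0.1962 mol.
n(Mn) deposited = 5.39 / 54.94 = 0.09811 mol.
Electrons per atom = n(e⁻)/n(Mn) = 0.1962 / 0.09811 = 2.00 ≈ 2, so the ion is Mn²⁺.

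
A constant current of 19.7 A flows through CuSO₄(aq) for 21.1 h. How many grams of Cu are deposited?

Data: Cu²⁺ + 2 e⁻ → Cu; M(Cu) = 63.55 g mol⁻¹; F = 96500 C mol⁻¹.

493 g

Q = I·t = 19.70 A × 75960 s = 1496000 C.
n(e⁻) = Q/F = 1496000 / 96500 = 15.51 mol.
Cu²⁺ + 2 e⁻ → Cu, so n(Cu) = n(e⁻)/2 = 7.753 mol.
m = n·M = 7.753 × 63.55 = 493 g.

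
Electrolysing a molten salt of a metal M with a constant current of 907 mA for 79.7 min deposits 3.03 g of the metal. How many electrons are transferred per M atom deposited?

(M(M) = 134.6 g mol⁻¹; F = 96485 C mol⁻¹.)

Q = I·t = 0.9070 A × 4782.0 s = 4337 C, so n(e⁻) = 4337/96485 = 0.04495 mol.
n(M) deposited = 3.03 / 134.6 = 0.02251 mol.
Electrons per atom = n(e⁻)/n(M) = 0.04495 / 0.02251 = 2.00 ≈ 2, so the ion is M²⁺.

2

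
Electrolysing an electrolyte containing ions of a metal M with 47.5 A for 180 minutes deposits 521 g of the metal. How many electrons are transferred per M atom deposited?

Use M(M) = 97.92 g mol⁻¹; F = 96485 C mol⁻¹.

Q = I·t = 47.50 A × 10800 s = 513000 C, so n(e⁻) = 513000/96485 = 5.317 mol.
n(M) deposited = 521 / 97.92 = 5.321 mol.
Electrons per atom = n(e⁻)/n(M) = 5.317 / 5.321 = 0.999 ≈ 1, so the ion is M⁺.

1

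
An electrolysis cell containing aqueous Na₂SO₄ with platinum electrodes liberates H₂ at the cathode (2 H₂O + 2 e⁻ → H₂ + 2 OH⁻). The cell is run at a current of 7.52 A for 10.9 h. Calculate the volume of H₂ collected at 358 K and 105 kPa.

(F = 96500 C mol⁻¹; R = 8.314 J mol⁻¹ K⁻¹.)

Q = I·t = 7.520 A × 39240 s = 295100 C.
n(e⁻) = Q/F = 295100 / 96500 = 3.058 mol.
2 electrons are transferred per H₂ molecule, so n(H₂) = 3.058 / 2 = 1.529 mol.
V = nRT/P = (1.529 × 8.314 × 358) / (105 × 10³ Pa) = 0.0433 m³ = 43.3 L.

43.3 L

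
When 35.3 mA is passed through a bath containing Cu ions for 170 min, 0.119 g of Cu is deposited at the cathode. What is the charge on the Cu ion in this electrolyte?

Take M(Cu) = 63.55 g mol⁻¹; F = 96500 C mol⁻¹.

+2

Q = I·t = 0.03530 A × 10200 s = 360.1 C, so n(e⁻) = 360.1/96500 = 0.003731 mol.
n(Cu) deposited = 0.119 / 63.55 = 0.001873 mol.
Electrons per atom = n(e⁻)/n(Cu) = 0.003731 / 0.001873 = 1.99 ≈ 2, so the ion is Cu²⁺.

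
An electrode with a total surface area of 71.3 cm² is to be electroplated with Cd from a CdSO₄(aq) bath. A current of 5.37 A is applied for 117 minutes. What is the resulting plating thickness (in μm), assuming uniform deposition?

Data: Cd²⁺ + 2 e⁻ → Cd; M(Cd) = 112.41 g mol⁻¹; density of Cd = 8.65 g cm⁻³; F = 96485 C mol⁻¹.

356 μm

Q = I·t = 5.370 × 7020.0 = 37700 C; n(e⁻) = 0.3907 mol.
n(Cd) = n(e⁻)/2 = 0.1954 mol, so m = 0.1954 × 112.41 = 21.96 g.
Volume = m/ρ = 21.96 / 8.65 = 2.539 cm³.
Thickness = V/A = 2.539 / 71.3 = 0.0356 cm = 356 μm.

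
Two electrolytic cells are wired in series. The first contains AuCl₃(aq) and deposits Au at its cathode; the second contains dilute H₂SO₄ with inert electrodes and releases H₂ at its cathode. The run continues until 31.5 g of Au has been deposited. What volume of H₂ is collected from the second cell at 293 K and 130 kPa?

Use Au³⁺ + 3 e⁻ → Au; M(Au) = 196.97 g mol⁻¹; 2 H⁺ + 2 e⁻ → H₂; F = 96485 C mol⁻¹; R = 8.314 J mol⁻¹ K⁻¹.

4.50 L

n(Au) = 31.5 / 196.97 = 0.1599 mol, so n(e⁻) = 3 × 0.1599 = 0.4798 mol.
The cells are in series, so the same 0.4798 mol of electrons passes through the second cell.
2 H⁺ + 2 e⁻ → H₂ — 2 mol e⁻ per mol H₂, so n(H₂) = 0.4798/2 = 0.2399 mol.
V = nRT/P = (0.2399 × 8.314 × 293) / (130 × 10³) = 0.00450 m³ = 4.50 L.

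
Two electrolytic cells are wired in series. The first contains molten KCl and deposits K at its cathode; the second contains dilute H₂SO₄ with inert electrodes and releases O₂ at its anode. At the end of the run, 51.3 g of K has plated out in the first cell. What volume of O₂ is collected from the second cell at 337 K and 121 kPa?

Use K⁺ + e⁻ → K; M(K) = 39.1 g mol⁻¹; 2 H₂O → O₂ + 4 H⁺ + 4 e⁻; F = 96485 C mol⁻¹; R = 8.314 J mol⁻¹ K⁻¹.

n(K) = 51.3 / 39.1 = 1.312 mol, so n(e⁻) = 1 × 1.312 = 1.312 mol.
The cells are in series, so the same 1.312 mol of electrons passes through the second cell.
2 H₂O → O₂ + 4 H⁺ + 4 e⁻ — 4 mol e⁻ per mol O₂, so n(O₂) = 1.312/4 = 0.3280 mol.
V = nRT/P = (0.3280 × 8.314 × 337) / (121 × 10³) = 0.00760 m³ = 7.60 L.

7.60 L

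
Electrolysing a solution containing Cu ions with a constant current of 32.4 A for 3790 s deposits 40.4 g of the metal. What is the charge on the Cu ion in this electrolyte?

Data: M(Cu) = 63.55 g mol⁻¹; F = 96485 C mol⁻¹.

Q = I·t = 32.40 A × 3790.0 s = 122800 C, so n(e⁻) = 122800/96485 = 1.273 mol.
n(Cu) deposited = 40.4 / 63.55 = 0.6357 mol.
Electrons per atom = n(e⁻)/n(Cu) = 1.273 / 0.6357 = 2.00 ≈ 2, so the ion is Cu²⁺.

+2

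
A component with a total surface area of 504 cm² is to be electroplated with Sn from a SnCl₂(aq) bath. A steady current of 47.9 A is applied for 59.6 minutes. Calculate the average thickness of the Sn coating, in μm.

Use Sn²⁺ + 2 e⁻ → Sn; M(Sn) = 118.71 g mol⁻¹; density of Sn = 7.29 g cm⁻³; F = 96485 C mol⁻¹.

287 μm

Q = I·t = 47.90 × 3576.0 = 171300 C; n(e⁻) = 1.775 mol.
n(Sn) = n(e⁻)/2 = 0.8877 mol, so m = 0.8877 × 118.71 = 105.4 g.
Volume = m/ρ = 105.4 / 7.29 = 14.45 cm³.
Thickness = V/A = 14.45 / 504 = 0.0287 cm = 287 μm.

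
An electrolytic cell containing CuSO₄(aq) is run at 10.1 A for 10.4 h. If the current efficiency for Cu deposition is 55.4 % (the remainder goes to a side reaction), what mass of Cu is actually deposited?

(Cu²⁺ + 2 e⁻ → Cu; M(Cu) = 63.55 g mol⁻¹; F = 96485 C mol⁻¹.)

Q = I·t = 10.10 × 37440 = 378100 C.
n(e⁻) = 378100/96485 = 3.919 mol; theoretically n(Cu) = 3.919/2 = 1.960 mol, m_theo = 124.5 g.
At 55.4 % efficiency, m_actual = 0.554 × 124.5 = 69.0 g.

69.0 g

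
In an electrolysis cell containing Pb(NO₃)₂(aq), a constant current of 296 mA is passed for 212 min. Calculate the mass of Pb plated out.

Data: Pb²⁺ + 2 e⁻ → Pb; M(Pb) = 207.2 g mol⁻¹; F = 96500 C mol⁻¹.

4.04 g

Q = I·t = 0.2960 A × 12720 s = 3765 C.
n(e⁻) = Q/F = 3765 / 96500 = 0.03902 mol.
Pb²⁺ + 2 e⁻ → Pb, so n(Pb) = n(e⁻)/2 = 0.01951 mol.
m = n·M = 0.01951 × 207.2 = 4.04 g.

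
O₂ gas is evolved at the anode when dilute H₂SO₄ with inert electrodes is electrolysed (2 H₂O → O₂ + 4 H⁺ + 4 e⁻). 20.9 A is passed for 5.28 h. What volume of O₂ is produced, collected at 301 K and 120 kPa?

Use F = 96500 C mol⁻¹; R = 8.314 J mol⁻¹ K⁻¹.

21.5 L

Q = I·t = 20.90 A × 19008 s = 397300 C.
n(e⁻) = Q/F = 397300 / 96500 = 4.117 mol.
4 electrons are transferred per O₂ molecule, so n(O₂) = 4.117 / 4 = 1.029 mol.
V = nRT/P = (1.029 × 8.314 × 301) / (120 × 10³ Pa) = 0.0215 m³ = 21.5 L.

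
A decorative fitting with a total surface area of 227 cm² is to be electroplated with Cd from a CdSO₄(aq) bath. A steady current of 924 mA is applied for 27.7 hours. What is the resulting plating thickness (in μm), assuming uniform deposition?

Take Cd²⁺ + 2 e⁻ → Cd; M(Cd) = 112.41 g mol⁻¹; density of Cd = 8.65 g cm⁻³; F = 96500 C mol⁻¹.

Q = I·t = 0.9240 × 99720 = 92140 C; n(e⁻) = 0.9548 mol.
n(Cd) = n(e⁻)/2 = 0.4774 mol, so m = 0.4774 × 112.41 = 53.67 g.
Volume = m/ρ = 53.67 / 8.65 = 6.204 cm³.
Thickness = V/A = 6.204 / 227 = 0.0273 cm = 273 μm.

273 μm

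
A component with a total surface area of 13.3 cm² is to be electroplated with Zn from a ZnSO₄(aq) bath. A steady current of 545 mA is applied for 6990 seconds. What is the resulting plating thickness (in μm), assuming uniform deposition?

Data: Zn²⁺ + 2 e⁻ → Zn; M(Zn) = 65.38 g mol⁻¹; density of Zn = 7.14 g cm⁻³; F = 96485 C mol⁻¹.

136 μm

Q = I·t = 0.5450 × 6990.0 = 3810 C; n(e⁻) = 0.03948 mol.
n(Zn) = n(e⁻)/2 = 0.01974 mol, so m = 0.01974 × 65.38 = 1.291 g.
Volume = m/ρ = 1.291 / 7.14 = 0.1808 cm³.
Thickness = V/A = 0.1808 / 13.3 = 0.0136 cm = 136 μm.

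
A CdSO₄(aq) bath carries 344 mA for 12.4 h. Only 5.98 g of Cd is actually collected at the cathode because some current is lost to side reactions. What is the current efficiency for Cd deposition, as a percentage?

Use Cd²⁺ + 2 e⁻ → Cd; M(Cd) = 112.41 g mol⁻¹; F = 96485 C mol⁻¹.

66.9 %

Q = I·t = 0.3440 × 44640 = 15360 C; n(e⁻) = 15360/96485 = 0.1592 mol.
Theoretical n(Cd) = n(e⁻)/2 = 0.07958 mol, i.e. m_theo = 0.07958 × 112.41 = 8.945 g.
Efficiency = m_actual / m_theo = 5.98 / 8.945 = 66.9 %.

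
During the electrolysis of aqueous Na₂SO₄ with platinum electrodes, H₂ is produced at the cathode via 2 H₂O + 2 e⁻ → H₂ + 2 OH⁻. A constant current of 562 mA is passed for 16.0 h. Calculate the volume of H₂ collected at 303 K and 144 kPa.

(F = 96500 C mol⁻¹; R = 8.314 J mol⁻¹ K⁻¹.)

Q = I·t = 0.5620 A × 57600 s = 32370 C.
n(e⁻) = Q/F = 32370 / 96500 = 0.3355 mol.
2 electrons are transferred per H₂ molecule, so n(H₂) = 0.3355 / 2 = 0.1677 mol.
V = nRT/P = (0.1677 × 8.314 × 303) / (144 × 10³ Pa) = 0.00293 m³ = 2.93 L.

2.93 L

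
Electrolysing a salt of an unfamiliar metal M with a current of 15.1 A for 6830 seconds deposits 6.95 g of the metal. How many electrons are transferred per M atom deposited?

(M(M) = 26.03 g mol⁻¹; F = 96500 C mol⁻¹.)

Q = I·t = 15.10 A × 6830.0 s = 103100 C, so n(e⁻) = 103100/96500 = 1.069 mol.
n(M) deposited = 6.95 / 26.03 = 0.2670 mol.
Electrons per atom = n(e⁻)/n(M) = 1.069 / 0.2670 = 4.00 ≈ 4, so the ion is M⁴⁺.

4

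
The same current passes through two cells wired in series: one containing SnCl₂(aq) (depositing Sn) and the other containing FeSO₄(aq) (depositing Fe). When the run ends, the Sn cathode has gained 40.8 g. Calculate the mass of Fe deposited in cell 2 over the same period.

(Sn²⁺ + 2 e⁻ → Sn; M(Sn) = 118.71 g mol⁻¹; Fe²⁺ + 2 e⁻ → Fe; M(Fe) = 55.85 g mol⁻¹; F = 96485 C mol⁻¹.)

19.2 g

n(Sn) = 40.8 / 118.71 = 0.3437 mol.
Since Sn²⁺ + 2 e⁻ → Sn, n(e⁻) passed = 2 × 0.3437 = 0.6874 mol.
Cells in series carry the same charge, so the same 0.6874 mol of electrons passes through cell 2.
Fe²⁺ + 2 e⁻ → Fe, so n(Fe) = 0.6874 / 2 = 0.3437 mol.
m(Fe) = 0.3437 × 55.85 = 19.2 g.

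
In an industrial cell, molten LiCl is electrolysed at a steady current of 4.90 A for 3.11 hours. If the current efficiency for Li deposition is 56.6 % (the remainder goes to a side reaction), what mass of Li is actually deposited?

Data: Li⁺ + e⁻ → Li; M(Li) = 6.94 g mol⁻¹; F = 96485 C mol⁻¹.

2.23 g

Q = I·t = 4.900 × 11196 = 54860 C.
n(e⁻) = 54860/96485 = 0.5686 mol; theoretically n(Li) = 0.5686/1 = 0.5686 mol, m_theo = 3.946 g.
At 56.6 % efficiency, m_actual = 0.566 × 3.946 = 2.23 g.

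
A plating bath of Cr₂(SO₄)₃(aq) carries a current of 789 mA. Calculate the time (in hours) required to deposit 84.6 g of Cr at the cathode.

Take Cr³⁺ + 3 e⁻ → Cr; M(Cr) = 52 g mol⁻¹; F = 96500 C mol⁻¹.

166 h

n(Cr) = m/M = 84.6 / 52 = 1.627 mol.
Each Cr atom requires 3 electrons, so n(e⁻) = 3 × 1.627 = 4.881 mol.
Q = n(e⁻)·F = 4.881 × 96500 = 471000 C.
t = Q/I = 471000 / 0.7890 A = 597000 s = 166 h.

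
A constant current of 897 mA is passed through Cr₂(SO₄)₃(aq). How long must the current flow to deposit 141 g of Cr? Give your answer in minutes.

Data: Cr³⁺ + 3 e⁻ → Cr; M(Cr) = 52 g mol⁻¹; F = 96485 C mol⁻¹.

n(Cr) = m/M = 141 / 52 = 2.712 mol.
Each Cr atom requires 3 electrons, so n(e⁻) = 3 × 2.712 = 8.135 mol.
Q = n(e⁻)·F = 8.135 × 96485 = 784900 C.
t = Q/I = 784900 / 0.8970 A = 875000 s = 14600 min.

14600 min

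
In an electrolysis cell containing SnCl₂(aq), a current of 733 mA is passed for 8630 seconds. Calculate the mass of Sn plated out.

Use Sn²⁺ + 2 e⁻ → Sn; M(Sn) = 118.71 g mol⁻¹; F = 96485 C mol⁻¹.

Q = I·t = 0.7330 A × 8630.0 s = 6326 C.
n(e⁻) = Q/F = 6326 / 96485 = 0.06556 mol.
Sn²⁺ + 2 e⁻ → Sn, so n(Sn) = n(e⁻)/2 = 0.03278 mol.
m = n·M = 0.03278 × 118.71 = 3.89 g.

3.89 g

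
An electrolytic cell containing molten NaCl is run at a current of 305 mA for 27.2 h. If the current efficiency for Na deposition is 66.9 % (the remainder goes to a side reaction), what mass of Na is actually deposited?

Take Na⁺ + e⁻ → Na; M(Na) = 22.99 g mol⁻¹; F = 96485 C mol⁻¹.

Q = I·t = 0.3050 × 97920 = 29870 C.
n(e⁻) = 29870/96485 = 0.3095 mol; theoretically n(Na) = 0.3095/1 = 0.3095 mol, m_theo = 7.116 g.
At 66.9 % efficiency, m_actual = 0.669 × 7.116 = 4.76 g.

4.76 g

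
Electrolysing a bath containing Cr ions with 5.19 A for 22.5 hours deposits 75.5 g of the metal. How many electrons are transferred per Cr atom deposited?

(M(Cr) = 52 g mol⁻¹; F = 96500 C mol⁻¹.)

3

Q = I·t = 5.190 A × 81000 s = 420400 C, so n(e⁻) = 420400/96500 = 4.356 mol.
n(Cr) deposited = 75.5 / 52 = 1.452 mol.
Electrons per atom = n(e⁻)/n(Cr) = 4.356 / 1.452 = 3.00 ≈ 3, so the ion is Cr³⁺.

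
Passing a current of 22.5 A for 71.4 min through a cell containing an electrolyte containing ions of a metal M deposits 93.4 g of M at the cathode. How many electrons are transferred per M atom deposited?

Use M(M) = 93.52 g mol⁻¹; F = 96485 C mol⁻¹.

Q = I·t = 22.50 A × 4284.0 s = 96390 C, so n(e⁻) = 96390/96485 = 0.9990 mol.
n(M) deposited = 93.4 / 93.52 = 0.9987 mol.
Electrons per atom = n(e⁻)/n(M) = 0.9990 / 0.9987 = 1.00 ≈ 1, so the ion is M⁺.

1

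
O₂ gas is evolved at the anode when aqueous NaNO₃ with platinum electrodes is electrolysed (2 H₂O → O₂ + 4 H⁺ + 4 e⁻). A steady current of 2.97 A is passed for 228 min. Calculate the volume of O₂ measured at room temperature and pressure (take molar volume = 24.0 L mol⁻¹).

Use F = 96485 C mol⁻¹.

2.53 L

Q = I·t = 2.970 A × 13680 s = 40630 C.
n(e⁻) = Q/F = 40630 / 96485 = 0.4211 mol.
4 electrons are transferred per O₂ molecule, so n(O₂) = 0.4211 / 4 = 0.1053 mol.
V = n × V_m = 0.1053 × 24.0 = 2.53 L.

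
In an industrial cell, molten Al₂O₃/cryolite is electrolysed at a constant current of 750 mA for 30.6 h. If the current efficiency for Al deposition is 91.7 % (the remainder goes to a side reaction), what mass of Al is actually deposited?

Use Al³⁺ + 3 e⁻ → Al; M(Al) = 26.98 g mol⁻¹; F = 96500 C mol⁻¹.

7.06 g

Q = I·t = 0.7500 × 110160 = 82620 C.
n(e⁻) = 82620/96500 = 0.8562 mol; theoretically n(Al) = 0.8562/3 = 0.2854 mol, m_theo = 7.700 g.
At 91.7 % efficiency, m_actual = 0.917 × 7.700 = 7.06 g.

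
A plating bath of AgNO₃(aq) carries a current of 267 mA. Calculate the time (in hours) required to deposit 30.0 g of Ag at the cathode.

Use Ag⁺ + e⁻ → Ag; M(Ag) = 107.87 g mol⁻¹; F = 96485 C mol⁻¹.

n(Ag) = m/M = 30.0 / 107.87 = 0.2781 mol.
Each Ag atom requires 1 electron, so n(e⁻) = 1 × 0.2781 = 0.2781 mol.
Q = n(e⁻)·F = 0.2781 × 96485 = 26830 C.
t = Q/I = 26830 / 0.2670 A = 100500 s = 27.9 h.

27.9 h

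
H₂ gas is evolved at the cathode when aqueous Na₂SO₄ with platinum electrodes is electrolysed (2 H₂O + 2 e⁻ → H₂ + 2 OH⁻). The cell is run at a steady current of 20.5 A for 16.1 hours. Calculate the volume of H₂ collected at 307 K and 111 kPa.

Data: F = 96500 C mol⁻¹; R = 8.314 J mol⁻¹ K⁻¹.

142 L

Q = I·t = 20.50 A × 57960 s = 1188000 C.
n(e⁻) = Q/F = 1188000 / 96500 = 12.31 mol.
2 electrons are transferred per H₂ molecule, so n(H₂) = 12.31 / 2 = 6.156 mol.
V = nRT/P = (6.156 × 8.314 × 307) / (111 × 10³ Pa) = 0.142 m³ = 142 L.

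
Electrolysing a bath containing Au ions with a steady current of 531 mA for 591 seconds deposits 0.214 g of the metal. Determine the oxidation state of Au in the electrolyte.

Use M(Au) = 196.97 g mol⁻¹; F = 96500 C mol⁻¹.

Q = I·t = 0.5310 A × 591.00 s = 313.8 C, so n(e⁻) = 313.8/96500 = 0.003252 mol.
n(Au) deposited = 0.214 / 196.97 = 0.001086 mol.
Electrons per atom = n(e⁻)/n(Au) = 0.003252 / 0.001086 = 2.99 ≈ 3, so the ion is Au³⁺.

+3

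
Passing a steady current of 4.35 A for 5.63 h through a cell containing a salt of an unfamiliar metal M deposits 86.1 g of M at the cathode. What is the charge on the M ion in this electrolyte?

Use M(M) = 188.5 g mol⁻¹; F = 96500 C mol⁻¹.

+2

Q = I·t = 4.350 A × 20268 s = 88170 C, so n(e⁻) = 88170/96500 = 0.9136 mol.
n(M) deposited = 86.1 / 188.5 = 0.4568 mol.
Electrons per atom = n(e⁻)/n(M) = 0.9136 / 0.4568 = 2.00 ≈ 2, so the ion is M²⁺.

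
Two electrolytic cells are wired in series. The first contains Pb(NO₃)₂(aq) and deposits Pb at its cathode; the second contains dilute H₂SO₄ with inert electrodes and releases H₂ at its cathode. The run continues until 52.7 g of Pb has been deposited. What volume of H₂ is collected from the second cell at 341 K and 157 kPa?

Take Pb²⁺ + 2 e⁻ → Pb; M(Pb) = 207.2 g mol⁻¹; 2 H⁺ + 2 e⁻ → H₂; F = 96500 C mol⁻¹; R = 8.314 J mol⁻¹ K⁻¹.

n(Pb) = 52.7 / 207.2 = 0.2543 mol, so n(e⁻) = 2 × 0.2543 = 0.5087 mol.
The cells are in series, so the same 0.5087 mol of electrons passes through the second cell.
2 H⁺ + 2 e⁻ → H₂ — 2 mol e⁻ per mol H₂, so n(H₂) = 0.5087/2 = 0.2543 mol.
V = nRT/P = (0.2543 × 8.314 × 341) / (157 × 10³) = 0.00459 m³ = 4.59 L.

4.59 L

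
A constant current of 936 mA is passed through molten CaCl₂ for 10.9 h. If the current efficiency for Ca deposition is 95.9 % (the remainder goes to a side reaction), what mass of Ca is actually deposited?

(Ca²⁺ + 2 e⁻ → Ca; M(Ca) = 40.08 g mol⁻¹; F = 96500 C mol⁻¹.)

Q = I·t = 0.9360 × 39240 = 36730 C.
n(e⁻) = 36730/96500 = 0.3806 mol; theoretically n(Ca) = 0.3806/2 = 0.1903 mol, m_theo = 7.627 g.
At 95.9 % efficiency, m_actual = 0.959 × 7.627 = 7.31 g.

7.31 g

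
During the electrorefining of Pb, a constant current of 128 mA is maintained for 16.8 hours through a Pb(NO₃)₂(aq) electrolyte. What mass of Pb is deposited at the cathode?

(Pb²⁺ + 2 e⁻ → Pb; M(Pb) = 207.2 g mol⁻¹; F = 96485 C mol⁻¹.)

Q = I·t = 0.1280 A × 60480 s = 7741 C.
n(e⁻) = Q/F = 7741 / 96485 = 0.08023 mol.
Pb²⁺ + 2 e⁻ → Pb, so n(Pb) = n(e⁻)/2 = 0.04012 mol.
m = n·M = 0.04012 × 207.2 = 8.31 g.

8.31 g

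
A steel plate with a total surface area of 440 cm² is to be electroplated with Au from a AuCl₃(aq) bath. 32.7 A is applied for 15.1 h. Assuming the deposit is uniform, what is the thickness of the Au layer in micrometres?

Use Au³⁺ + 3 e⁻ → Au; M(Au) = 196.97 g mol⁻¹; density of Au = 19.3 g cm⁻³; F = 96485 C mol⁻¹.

1420 μm

Q = I·t = 32.70 × 54360 = 1778000 C; n(e⁻) = 18.42 mol.
n(Au) = n(e⁻)/3 = 6.141 mol, so m = 6.141 × 196.97 = 1210 g.
Volume = m/ρ = 1210 / 19.3 = 62.67 cm³.
Thickness = V/A = 62.67 / 440 = 0.142 cm = 1420 μm.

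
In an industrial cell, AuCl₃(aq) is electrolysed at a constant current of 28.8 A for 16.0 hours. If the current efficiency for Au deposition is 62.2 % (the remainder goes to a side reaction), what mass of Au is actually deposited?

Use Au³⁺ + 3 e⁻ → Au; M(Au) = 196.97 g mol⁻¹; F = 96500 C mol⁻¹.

Q = I·t = 28.80 × 57600 = 1659000 C.
n(e⁻) = 1659000/96500 = 17.19 mol; theoretically n(Au) = 17.19/3 = 5.730 mol, m_theo = 1129 g.
At 62.2 % efficiency, m_actual = 0.622 × 1129 = 702 g.

702 g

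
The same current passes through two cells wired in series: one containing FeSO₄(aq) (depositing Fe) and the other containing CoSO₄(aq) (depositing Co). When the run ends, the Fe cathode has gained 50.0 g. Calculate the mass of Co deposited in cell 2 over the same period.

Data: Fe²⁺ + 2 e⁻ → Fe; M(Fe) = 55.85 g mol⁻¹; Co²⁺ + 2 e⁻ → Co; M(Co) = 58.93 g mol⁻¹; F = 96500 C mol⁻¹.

52.8 g

n(Fe) = 50.0 / 55.85 = 0.8953 mol.
Since Fe²⁺ + 2 e⁻ → Fe, n(e⁻) passed = 2 × 0.8953 = 1.791 mol.
Cells in series carry the same charge, so the same 1.791 mol of electrons passes through cell 2.
Co²⁺ + 2 e⁻ → Co, so n(Co) = 1.791 / 2 = 0.8953 mol.
m(Co) = 0.8953 × 58.93 = 52.8 g.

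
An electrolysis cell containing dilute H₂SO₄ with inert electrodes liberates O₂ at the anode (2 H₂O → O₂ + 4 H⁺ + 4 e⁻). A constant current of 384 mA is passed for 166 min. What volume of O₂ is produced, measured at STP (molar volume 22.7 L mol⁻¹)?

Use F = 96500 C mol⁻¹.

Q = I·t = 0.3840 A × 9960.0 s = 3825 C.
n(e⁻) = Q/F = 3825 / 96500 = 0.03963 mol.
4 electrons are transferred per O₂ molecule, so n(O₂) = 0.03963 / 4 = 0.009908 mol.
V = n × V_m = 0.009908 × 22.7 = 0.225 L.

0.225 L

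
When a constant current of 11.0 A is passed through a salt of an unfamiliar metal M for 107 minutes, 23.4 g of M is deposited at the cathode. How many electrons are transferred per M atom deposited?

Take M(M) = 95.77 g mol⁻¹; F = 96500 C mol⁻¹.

3

Q = I·t = 11.00 A × 6420.0 s = 70620 C, so n(e⁻) = 70620/96500 = 0.7318 mol.
n(M) deposited = 23.4 / 95.77 = 0.2443 mol.
Electrons per atom = n(e⁻)/n(M) = 0.7318 / 0.2443 = 3.00 ≈ 3, so the ion is M³⁺.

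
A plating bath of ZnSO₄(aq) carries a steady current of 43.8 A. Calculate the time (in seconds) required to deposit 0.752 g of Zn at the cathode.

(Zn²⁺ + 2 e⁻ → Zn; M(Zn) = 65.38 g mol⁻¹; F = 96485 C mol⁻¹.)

50.7 s

n(Zn) = m/M = 0.752 / 65.38 = 0.01150 mol.
Each Zn atom requires 2 electrons, so n(e⁻) = 2 × 0.01150 = 0.02300 mol.
Q = n(e⁻)·F = 0.02300 × 96485 = 2220 C.
t = Q/I = 2220 / 43.80 A = 50.67 s.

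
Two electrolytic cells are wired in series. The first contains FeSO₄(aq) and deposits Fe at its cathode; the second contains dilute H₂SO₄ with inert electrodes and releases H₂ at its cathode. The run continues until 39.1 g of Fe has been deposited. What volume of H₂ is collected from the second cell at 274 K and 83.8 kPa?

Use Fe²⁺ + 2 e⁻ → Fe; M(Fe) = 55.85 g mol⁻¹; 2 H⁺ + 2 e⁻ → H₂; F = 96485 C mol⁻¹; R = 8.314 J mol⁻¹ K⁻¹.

19.0 L

n(Fe) = 39.1 / 55.85 = 0.7001 mol, so n(e⁻) = 2 × 0.7001 = 1.400 mol.
The cells are in series, so the same 1.400 mol of electrons passes through the second cell.
2 H⁺ + 2 e⁻ → H₂ — 2 mol e⁻ per mol H₂, so n(H₂) = 1.400/2 = 0.7001 mol.
V = nRT/P = (0.7001 × 8.314 × 274) / (83.8 × 10³) = 0.0190 m³ = 19.0 L.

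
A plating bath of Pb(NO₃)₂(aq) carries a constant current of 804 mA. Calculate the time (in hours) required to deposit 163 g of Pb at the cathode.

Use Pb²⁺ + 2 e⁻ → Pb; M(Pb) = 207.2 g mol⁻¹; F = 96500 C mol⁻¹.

52.5 h

n(Pb) = m/M = 163 / 207.2 = 0.7867 mol.
Each Pb atom requires 2 electrons, so n(e⁻) = 2 × 0.7867 = 1.573 mol.
Q = n(e⁻)·F = 1.573 × 96500 = 151800 C.
t = Q/I = 151800 / 0.8040 A = 188800 s = 52.5 h.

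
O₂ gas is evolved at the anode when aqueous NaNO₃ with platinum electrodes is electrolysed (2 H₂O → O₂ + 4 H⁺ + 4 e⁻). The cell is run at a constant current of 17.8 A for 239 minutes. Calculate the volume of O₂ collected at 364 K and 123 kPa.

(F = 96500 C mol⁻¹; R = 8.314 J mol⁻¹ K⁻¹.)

16.3 L

Q = I·t = 17.80 A × 14340 s = 255300 C.
n(e⁻) = Q/F = 255300 / 96500 = 2.645 mol.
4 electrons are transferred per O₂ molecule, so n(O₂) = 2.645 / 4 = 0.6613 mol.
V = nRT/P = (0.6613 × 8.314 × 364) / (123 × 10³ Pa) = 0.0163 m³ = 16.3 L.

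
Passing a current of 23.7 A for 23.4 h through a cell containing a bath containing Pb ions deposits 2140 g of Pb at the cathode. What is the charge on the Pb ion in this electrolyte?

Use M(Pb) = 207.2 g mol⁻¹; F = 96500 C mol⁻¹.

+2

Q = I·t = 23.70 A × 84240 s = 1996000 C, so n(e⁻) = 1996000/96500 = 20.69 mol.
n(Pb) deposited = 2140 / 207.2 = 10.33 mol.
Electrons per atom = n(e⁻)/n(Pb) = 20.69 / 10.33 = 2.00 ≈ 2, so the ion is Pb²⁺.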